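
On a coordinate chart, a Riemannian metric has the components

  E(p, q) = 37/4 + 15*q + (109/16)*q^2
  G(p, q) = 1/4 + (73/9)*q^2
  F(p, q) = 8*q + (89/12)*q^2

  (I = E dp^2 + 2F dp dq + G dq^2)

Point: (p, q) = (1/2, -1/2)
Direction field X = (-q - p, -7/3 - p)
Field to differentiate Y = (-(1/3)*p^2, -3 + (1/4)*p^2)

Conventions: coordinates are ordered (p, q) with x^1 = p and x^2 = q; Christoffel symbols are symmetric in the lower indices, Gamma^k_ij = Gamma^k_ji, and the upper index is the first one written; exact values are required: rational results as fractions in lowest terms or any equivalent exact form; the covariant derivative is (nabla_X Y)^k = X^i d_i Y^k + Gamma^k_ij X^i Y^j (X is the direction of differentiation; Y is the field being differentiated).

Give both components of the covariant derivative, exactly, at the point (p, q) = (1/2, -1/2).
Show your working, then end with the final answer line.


E = 221/64, F = -103/48, G = 41/18 at the point
E_p = 0, E_q = 131/16, F_p = 0, F_q = 7/12, G_p = 0, G_q = -73/9
EG - F^2 = 7513/2304;  g^inv = (2304/7513) * [[41/18, 103/48], [103/48, 221/64]]
first-kind symbols [ij,l] = (1/2)(d_i g_jl + d_j g_il - d_l g_ij): [pp,p] = E_p/2 = 0, [pp,q] = F_p - E_q/2 = -131/32, [pq,p] = E_q/2 = 131/32, [pq,q] = G_p/2 = 0, [qq,p] = F_q - G_p/2 = 7/12, [qq,q] = G_q/2 = -73/18
Gamma^p_ij = (G*[ij,p] - F*[ij,q])/(EG - F^2), Gamma^q_ij = (E*[ij,q] - F*[ij,p])/(EG - F^2)
Gamma_ppp = -40479/15026, Gamma_ppq = 21484/7513, Gamma_pqq = -50968/22539, Gamma_qpp = -260559/60104, Gamma_qpq = 40479/15026, Gamma_qqq = -29382/7513
X = (0, -17/6), Y = (-1/12, -47/16) at the point

Answer: (nabla_X Y)^p = -446165/24588, (nabla_X Y)^q = -130781/4098


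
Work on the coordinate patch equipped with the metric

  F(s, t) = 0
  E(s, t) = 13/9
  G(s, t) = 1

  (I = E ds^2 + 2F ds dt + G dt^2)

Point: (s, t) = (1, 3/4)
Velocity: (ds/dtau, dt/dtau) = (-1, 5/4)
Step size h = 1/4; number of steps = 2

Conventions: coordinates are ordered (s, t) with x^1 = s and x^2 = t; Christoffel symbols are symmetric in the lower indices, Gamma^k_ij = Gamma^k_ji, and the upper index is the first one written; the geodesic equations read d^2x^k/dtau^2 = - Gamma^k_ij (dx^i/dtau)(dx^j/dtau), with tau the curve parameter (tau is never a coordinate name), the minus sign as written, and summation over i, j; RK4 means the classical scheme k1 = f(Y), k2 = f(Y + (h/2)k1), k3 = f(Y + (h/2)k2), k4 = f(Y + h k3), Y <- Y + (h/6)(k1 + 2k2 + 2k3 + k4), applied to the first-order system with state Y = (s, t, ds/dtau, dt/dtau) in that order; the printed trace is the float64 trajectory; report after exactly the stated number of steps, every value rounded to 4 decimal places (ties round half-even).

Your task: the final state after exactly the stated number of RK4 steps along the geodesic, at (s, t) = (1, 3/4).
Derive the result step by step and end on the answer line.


f(Y) = (ds/dtau, dt/dtau, -Gamma^s_ij Y'^i Y'^j, -Gamma^t_ij Y'^i Y'^j) with the Gammas evaluated at the stage position; h = 0.250000; intermediate values shown to 6 dp
step 0: s = 1.0000, t = 0.7500, ds/dtau = -1.0000, dt/dtau = 1.2500
step 1:
  k1: at (s, t) = (1.000000, 0.750000), (ds/dtau, dt/dtau) = (-1.000000, 1.250000); Gamma_sss = 0.000000, Gamma_sst = 0.000000, Gamma_stt = 0.000000, Gamma_tss = 0.000000, Gamma_tst = 0.000000, Gamma_ttt = 0.000000; k1 = (-1.000000, 1.250000, 0.000000, 0.000000)
  k2: at (s, t) = (0.875000, 0.906250), (ds/dtau, dt/dtau) = (-1.000000, 1.250000); Gamma_sss = 0.000000, Gamma_sst = 0.000000, Gamma_stt = 0.000000, Gamma_tss = 0.000000, Gamma_tst = 0.000000, Gamma_ttt = 0.000000; k2 = (-1.000000, 1.250000, 0.000000, 0.000000)
  k3: at (s, t) = (0.875000, 0.906250), (ds/dtau, dt/dtau) = (-1.000000, 1.250000); Gamma_sss = 0.000000, Gamma_sst = 0.000000, Gamma_stt = 0.000000, Gamma_tss = 0.000000, Gamma_tst = 0.000000, Gamma_ttt = 0.000000; k3 = (-1.000000, 1.250000, 0.000000, 0.000000)
  k4: at (s, t) = (0.750000, 1.062500), (ds/dtau, dt/dtau) = (-1.000000, 1.250000); Gamma_sss = 0.000000, Gamma_sst = 0.000000, Gamma_stt = 0.000000, Gamma_tss = 0.000000, Gamma_tst = 0.000000, Gamma_ttt = 0.000000; k4 = (-1.000000, 1.250000, 0.000000, 0.000000)
  Y <- Y + (h/6)(k1 + 2k2 + 2k3 + k4): s = 0.7500, t = 1.0625, ds/dtau = -1.0000, dt/dtau = 1.2500
step 2:
  k1: at (s, t) = (0.750000, 1.062500), (ds/dtau, dt/dtau) = (-1.000000, 1.250000); Gamma_sss = 0.000000, Gamma_sst = 0.000000, Gamma_stt = 0.000000, Gamma_tss = 0.000000, Gamma_tst = 0.000000, Gamma_ttt = 0.000000; k1 = (-1.000000, 1.250000, 0.000000, 0.000000)
  k2: at (s, t) = (0.625000, 1.218750), (ds/dtau, dt/dtau) = (-1.000000, 1.250000); Gamma_sss = 0.000000, Gamma_sst = 0.000000, Gamma_stt = 0.000000, Gamma_tss = 0.000000, Gamma_tst = 0.000000, Gamma_ttt = 0.000000; k2 = (-1.000000, 1.250000, 0.000000, 0.000000)
  k3: at (s, t) = (0.625000, 1.218750), (ds/dtau, dt/dtau) = (-1.000000, 1.250000); Gamma_sss = 0.000000, Gamma_sst = 0.000000, Gamma_stt = 0.000000, Gamma_tss = 0.000000, Gamma_tst = 0.000000, Gamma_ttt = 0.000000; k3 = (-1.000000, 1.250000, 0.000000, 0.000000)
  k4: at (s, t) = (0.500000, 1.375000), (ds/dtau, dt/dtau) = (-1.000000, 1.250000); Gamma_sss = 0.000000, Gamma_sst = 0.000000, Gamma_stt = 0.000000, Gamma_tss = 0.000000, Gamma_tst = 0.000000, Gamma_ttt = 0.000000; k4 = (-1.000000, 1.250000, 0.000000, 0.000000)
  Y <- Y + (h/6)(k1 + 2k2 + 2k3 + k4): s = 0.5000, t = 1.3750, ds/dtau = -1.0000, dt/dtau = 1.2500

Answer: s = 0.5000, t = 1.3750, ds/dtau = -1.0000, dt/dtau = 1.2500


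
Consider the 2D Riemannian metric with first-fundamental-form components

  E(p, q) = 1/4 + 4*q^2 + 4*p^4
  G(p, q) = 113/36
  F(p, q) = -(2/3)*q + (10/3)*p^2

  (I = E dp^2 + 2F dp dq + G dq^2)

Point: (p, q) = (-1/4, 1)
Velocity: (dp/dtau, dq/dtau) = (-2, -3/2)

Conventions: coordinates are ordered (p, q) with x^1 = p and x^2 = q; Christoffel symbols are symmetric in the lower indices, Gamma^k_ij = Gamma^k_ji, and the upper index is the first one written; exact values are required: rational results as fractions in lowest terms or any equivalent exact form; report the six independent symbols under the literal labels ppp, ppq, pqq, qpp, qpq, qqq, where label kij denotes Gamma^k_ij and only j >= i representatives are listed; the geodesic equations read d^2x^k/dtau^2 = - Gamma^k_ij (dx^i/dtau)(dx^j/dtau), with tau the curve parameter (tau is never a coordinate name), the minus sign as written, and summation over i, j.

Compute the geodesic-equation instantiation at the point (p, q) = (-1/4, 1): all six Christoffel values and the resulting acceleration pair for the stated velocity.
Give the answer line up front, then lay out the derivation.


Answer: Gamma_ppp = -6888/30365, Gamma_ppq = 28928/30365, Gamma_pqq = -14464/91095, Gamma_qpp = -55824/30365, Gamma_qpq = 4224/30365, Gamma_qqq = -704/30365; accelerations (d^2p/dtau^2, d^2q/dtau^2) = (-135168/30365, 199536/30365)

E = 273/64, F = -11/24, G = 113/36 at the point
E_p = -1/4, E_q = 8, F_p = -5/3, F_q = -2/3, G_p = 0, G_q = 0
EG - F^2 = 30365/2304;  g^inv = (2304/30365) * [[113/36, 11/24], [11/24, 273/64]]
first-kind symbols [ij,l] = (1/2)(d_i g_jl + d_j g_il - d_l g_ij): [pp,p] = E_p/2 = -1/8, [pp,q] = F_p - E_q/2 = -17/3, [pq,p] = E_q/2 = 4, [pq,q] = G_p/2 = 0, [qq,p] = F_q - G_p/2 = -2/3, [qq,q] = G_q/2 = 0
Gamma^p_ij = (G*[ij,p] - F*[ij,q])/(EG - F^2), Gamma^q_ij = (E*[ij,q] - F*[ij,p])/(EG - F^2)
Gamma_ppp = -6888/30365, Gamma_ppq = 28928/30365, Gamma_pqq = -14464/91095, Gamma_qpp = -55824/30365, Gamma_qpq = 4224/30365, Gamma_qqq = -704/30365
d^2p/dtau^2 = -(Gamma_ppp*(-2)^2 + 2*Gamma_ppq*(-2)*(-3/2) + Gamma_pqq*(-3/2)^2) = -135168/30365
d^2q/dtau^2 = -(Gamma_qpp*(-2)^2 + 2*Gamma_qpq*(-2)*(-3/2) + Gamma_qqq*(-3/2)^2) = 199536/30365


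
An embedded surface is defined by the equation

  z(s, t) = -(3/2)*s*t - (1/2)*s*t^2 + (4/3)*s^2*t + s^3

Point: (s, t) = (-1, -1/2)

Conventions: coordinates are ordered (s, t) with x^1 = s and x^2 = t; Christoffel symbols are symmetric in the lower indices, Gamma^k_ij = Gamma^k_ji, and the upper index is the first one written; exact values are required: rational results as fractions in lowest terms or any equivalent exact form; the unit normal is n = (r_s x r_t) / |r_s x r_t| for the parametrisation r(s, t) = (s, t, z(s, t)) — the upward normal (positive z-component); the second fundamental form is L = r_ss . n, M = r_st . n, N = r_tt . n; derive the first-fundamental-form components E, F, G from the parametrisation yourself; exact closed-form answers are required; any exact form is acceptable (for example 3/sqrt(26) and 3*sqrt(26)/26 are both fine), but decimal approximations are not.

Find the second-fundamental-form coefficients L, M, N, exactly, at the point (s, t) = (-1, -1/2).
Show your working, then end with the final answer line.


z_s = 119/24, z_t = 7/3, z_ss = -22/3, z_st = -11/3, z_tt = 1
E = 14737/576, F = 833/72, G = 58/9; answer radicand W^2 = 17873/576
unnormalised second-form numerators: l = -22/3, m = -11/3, n = 1; L = l/sqrt(17873/576), and similarly M = m/sqrt(W^2), N = n/sqrt(W^2)

Answer: L = -176*sqrt(17873)/17873, M = -88*sqrt(17873)/17873, N = 24*sqrt(17873)/17873


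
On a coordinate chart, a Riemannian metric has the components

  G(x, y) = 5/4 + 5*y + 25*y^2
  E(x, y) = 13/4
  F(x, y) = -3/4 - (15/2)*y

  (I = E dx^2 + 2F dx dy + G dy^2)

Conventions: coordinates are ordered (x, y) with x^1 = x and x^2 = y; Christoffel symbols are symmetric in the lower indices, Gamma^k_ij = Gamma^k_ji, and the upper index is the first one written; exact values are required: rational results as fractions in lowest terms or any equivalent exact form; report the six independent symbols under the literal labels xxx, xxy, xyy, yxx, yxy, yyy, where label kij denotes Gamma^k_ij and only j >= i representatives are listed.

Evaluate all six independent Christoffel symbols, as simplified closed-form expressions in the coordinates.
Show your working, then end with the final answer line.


E = 13/4; F = -3/4 - (15/2)*y; G = 5/4 + 5*y + 25*y^2
Gamma^k_ij = (1/2) g^{kl} (d_i g_jl + d_j g_il - d_l g_ij), with g^inv = (1/(EG-F^2)) [[G, -F], [-F, E]]
first partials: E_x = 0, E_y = 0, F_x = 0, F_y = -15/2, G_x = 0, G_y = 5 + 50*y
D = EG - F^2 = 7/2 + 5*y + 25*y^2
expanded: Gamma^x_xx = (G E_x - 2F F_x + F E_y)/(2D), Gamma^x_xy = (G E_y - F G_x)/(2D), Gamma^x_yy = (2G F_y - G G_x - F G_y)/(2D), Gamma^y_xx = (2E F_x - E E_y - F E_x)/(2D), Gamma^y_xy = (E G_x - F E_y)/(2D), Gamma^y_yy = (E G_y - 2F F_y + F G_x)/(2D); substitute and cancel common factors

Answer: Gamma_xxx = 0, Gamma_xxy = 0, Gamma_xyy = -15/(50*y^2 + 10*y + 7), Gamma_yxx = 0, Gamma_yxy = 0, Gamma_yyy = (50*y + 5)/(50*y^2 + 10*y + 7)


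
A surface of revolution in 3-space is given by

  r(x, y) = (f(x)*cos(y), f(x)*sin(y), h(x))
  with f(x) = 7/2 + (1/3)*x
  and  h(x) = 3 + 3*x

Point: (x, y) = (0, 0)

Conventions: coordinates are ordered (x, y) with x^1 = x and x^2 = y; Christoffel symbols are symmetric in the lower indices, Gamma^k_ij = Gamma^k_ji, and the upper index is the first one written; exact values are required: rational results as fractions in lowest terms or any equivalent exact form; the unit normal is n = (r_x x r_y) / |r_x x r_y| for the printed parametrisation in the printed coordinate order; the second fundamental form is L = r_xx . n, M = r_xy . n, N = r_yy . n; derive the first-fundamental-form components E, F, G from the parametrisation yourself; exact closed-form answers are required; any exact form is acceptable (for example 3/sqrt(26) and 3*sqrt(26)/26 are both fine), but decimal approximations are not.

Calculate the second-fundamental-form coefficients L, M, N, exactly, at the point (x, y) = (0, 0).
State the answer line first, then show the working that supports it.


Answer: L = 0, M = 0, N = 63*sqrt(82)/164

f = 7/2, f' = 1/3, f'' = 0, h' = 3, h'' = 0
E = 82/9, F = 0, G = 49/4; answer radicand W^2 = 82/9
unnormalised second-form numerators: l = 0, m = 0, n = 21/2; L = l/sqrt(82/9), and similarly M = m/sqrt(W^2), N = n/sqrt(W^2)


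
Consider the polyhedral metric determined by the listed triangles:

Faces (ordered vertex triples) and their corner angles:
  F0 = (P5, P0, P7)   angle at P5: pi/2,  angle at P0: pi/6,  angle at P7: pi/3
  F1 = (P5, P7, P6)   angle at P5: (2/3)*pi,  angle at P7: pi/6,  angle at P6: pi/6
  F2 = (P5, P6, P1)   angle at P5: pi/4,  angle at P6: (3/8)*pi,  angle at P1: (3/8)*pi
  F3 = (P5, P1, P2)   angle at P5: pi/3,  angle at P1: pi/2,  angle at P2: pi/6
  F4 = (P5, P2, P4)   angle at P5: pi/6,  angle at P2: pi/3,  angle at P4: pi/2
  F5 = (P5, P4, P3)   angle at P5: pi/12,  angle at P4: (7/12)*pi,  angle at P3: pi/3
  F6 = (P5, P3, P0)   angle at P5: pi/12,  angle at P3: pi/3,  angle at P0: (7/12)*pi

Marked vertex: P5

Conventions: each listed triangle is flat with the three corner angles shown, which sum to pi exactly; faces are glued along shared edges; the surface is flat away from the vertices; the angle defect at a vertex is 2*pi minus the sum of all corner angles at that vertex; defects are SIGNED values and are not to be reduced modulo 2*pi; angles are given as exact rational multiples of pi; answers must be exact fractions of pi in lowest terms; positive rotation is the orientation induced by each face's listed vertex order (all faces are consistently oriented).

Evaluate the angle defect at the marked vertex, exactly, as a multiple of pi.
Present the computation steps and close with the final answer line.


Sum of corner angles at P5: (25/12)*pi
defect = 2*pi - (25/12)*pi

Answer: defect(P5) = -pi/12


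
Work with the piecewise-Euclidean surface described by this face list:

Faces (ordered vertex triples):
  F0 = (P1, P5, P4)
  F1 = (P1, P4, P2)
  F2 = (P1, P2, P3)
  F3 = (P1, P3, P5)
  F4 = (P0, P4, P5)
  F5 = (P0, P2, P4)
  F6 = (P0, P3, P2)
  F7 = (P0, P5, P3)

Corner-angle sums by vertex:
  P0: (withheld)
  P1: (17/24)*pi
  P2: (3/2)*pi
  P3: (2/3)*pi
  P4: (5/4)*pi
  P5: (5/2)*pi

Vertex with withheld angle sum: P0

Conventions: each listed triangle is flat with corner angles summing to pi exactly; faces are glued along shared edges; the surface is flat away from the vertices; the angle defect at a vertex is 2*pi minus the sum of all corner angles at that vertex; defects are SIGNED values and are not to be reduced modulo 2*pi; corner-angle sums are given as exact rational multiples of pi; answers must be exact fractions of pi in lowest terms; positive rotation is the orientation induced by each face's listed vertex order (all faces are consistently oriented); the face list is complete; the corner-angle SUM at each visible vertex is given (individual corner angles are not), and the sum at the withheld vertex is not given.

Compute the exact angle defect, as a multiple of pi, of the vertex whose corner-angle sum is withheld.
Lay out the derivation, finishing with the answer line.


V = 6, E = 12, F = 8; chi = V - E + F = 2
Gauss-Bonnet: total defect = 2*pi*chi = 4*pi; visible defects sum to (27/8)*pi

Answer: defect(P0) = (5/8)*pi


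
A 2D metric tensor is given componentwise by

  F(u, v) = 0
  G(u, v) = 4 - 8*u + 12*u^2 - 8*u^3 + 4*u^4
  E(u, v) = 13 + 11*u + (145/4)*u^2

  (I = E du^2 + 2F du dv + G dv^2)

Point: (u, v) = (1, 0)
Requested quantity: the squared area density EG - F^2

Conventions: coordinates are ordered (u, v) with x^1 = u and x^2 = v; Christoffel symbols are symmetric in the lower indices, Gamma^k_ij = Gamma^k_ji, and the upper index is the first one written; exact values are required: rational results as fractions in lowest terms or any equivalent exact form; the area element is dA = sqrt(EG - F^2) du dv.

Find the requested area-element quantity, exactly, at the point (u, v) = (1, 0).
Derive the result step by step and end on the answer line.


E = 241/4, F = 0, G = 4; EG - F^2 = 241

Answer: EG - F^2 = 241


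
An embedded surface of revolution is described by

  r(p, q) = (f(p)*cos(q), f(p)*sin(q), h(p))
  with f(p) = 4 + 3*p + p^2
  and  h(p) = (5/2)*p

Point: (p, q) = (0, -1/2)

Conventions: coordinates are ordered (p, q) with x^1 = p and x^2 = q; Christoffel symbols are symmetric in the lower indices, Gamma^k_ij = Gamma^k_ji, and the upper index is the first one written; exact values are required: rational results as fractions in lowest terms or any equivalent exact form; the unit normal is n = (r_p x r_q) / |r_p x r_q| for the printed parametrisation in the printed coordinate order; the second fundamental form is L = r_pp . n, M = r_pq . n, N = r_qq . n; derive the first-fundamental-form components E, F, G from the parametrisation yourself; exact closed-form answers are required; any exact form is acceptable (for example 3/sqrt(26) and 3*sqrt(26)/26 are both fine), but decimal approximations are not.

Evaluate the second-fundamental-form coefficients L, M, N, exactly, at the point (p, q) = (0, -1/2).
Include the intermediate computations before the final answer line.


f = 4, f' = 3, f'' = 2, h' = 5/2, h'' = 0
E = 61/4, F = 0, G = 16; answer radicand W^2 = 61/4
unnormalised second-form numerators: l = -5, m = 0, n = 10; L = l/sqrt(61/4), and similarly M = m/sqrt(W^2), N = n/sqrt(W^2)

Answer: L = -10*sqrt(61)/61, M = 0, N = 20*sqrt(61)/61


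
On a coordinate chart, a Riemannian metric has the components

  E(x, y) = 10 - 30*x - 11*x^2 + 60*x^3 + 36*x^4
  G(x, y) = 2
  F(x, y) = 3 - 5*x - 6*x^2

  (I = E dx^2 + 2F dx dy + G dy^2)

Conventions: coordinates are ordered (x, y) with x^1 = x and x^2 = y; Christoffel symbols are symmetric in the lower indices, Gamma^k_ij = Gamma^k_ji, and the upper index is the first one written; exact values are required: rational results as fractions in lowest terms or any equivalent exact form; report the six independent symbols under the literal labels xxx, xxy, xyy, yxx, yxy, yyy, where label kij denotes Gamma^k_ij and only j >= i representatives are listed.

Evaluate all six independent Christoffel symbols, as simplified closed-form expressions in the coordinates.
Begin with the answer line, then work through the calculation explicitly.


Answer: Gamma_xxx = (72*x^3 + 90*x^2 - 11*x - 15)/(36*x^4 + 60*x^3 - 11*x^2 - 30*x + 11), Gamma_xxy = 0, Gamma_xyy = 0, Gamma_yxx = (-12*x - 5)/(36*x^4 + 60*x^3 - 11*x^2 - 30*x + 11), Gamma_yxy = 0, Gamma_yyy = 0

E = 10 - 30*x - 11*x^2 + 60*x^3 + 36*x^4; F = 3 - 5*x - 6*x^2; G = 2
Gamma^k_ij = (1/2) g^{kl} (d_i g_jl + d_j g_il - d_l g_ij), with g^inv = (1/(EG-F^2)) [[G, -F], [-F, E]]
first partials: E_x = -30 - 22*x + 180*x^2 + 144*x^3, E_y = 0, F_x = -5 - 12*x, F_y = 0, G_x = 0, G_y = 0
D = EG - F^2 = 11 - 30*x - 11*x^2 + 60*x^3 + 36*x^4
expanded: Gamma^x_xx = (G E_x - 2F F_x + F E_y)/(2D), Gamma^x_xy = (G E_y - F G_x)/(2D), Gamma^x_yy = (2G F_y - G G_x - F G_y)/(2D), Gamma^y_xx = (2E F_x - E E_y - F E_x)/(2D), Gamma^y_xy = (E G_x - F E_y)/(2D), Gamma^y_yy = (E G_y - 2F F_y + F G_x)/(2D); substitute and cancel common factors


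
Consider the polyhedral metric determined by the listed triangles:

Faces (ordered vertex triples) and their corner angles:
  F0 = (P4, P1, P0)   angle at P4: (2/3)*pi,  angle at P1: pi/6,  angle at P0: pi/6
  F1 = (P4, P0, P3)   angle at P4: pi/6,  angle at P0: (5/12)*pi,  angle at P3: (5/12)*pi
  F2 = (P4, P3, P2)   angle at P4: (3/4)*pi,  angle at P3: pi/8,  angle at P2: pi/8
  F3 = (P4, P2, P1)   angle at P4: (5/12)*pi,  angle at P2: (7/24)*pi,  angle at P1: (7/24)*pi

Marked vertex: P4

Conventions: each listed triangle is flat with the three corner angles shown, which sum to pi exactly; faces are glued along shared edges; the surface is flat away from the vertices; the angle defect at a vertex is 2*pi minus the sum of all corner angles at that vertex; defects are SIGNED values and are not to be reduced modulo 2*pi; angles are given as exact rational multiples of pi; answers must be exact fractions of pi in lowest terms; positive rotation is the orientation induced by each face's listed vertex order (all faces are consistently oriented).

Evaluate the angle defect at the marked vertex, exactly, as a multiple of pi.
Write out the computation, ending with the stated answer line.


Sum of corner angles at P4: 2*pi
defect = 2*pi - 2*pi

Answer: defect(P4) = 0


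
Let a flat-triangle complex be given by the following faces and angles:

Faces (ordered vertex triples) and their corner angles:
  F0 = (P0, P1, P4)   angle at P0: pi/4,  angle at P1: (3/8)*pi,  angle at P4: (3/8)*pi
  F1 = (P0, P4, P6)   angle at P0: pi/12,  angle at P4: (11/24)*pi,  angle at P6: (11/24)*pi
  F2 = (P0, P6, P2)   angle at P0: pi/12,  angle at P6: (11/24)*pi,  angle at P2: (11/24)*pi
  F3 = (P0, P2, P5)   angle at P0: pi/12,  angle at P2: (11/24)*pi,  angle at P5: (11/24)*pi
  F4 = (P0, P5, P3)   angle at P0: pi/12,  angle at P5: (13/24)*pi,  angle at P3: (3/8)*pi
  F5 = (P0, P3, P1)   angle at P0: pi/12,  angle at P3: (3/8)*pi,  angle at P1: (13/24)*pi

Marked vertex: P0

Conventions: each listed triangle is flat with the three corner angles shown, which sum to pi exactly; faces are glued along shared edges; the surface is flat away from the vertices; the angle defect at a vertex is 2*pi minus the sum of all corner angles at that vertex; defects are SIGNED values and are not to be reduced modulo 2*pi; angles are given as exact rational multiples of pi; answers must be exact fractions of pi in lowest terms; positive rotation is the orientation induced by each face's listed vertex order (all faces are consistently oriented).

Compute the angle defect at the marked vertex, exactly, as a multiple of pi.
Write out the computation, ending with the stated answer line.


Sum of corner angles at P0: (2/3)*pi
defect = 2*pi - (2/3)*pi

Answer: defect(P0) = (4/3)*pi


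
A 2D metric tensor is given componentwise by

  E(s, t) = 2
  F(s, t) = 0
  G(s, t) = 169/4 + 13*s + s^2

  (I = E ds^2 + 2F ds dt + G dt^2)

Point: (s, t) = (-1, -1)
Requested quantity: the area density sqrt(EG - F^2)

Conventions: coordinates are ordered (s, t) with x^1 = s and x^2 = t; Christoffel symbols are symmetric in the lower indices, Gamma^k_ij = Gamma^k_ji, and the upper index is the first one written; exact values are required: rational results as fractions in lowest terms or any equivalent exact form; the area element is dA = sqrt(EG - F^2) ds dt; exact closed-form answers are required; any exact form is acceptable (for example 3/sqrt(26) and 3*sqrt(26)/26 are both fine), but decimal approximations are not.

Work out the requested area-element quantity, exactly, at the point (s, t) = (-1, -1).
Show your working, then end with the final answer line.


E = 2, F = 0, G = 121/4; EG - F^2 = 121/2

Answer: sqrt(EG - F^2) = 11*sqrt(2)/2


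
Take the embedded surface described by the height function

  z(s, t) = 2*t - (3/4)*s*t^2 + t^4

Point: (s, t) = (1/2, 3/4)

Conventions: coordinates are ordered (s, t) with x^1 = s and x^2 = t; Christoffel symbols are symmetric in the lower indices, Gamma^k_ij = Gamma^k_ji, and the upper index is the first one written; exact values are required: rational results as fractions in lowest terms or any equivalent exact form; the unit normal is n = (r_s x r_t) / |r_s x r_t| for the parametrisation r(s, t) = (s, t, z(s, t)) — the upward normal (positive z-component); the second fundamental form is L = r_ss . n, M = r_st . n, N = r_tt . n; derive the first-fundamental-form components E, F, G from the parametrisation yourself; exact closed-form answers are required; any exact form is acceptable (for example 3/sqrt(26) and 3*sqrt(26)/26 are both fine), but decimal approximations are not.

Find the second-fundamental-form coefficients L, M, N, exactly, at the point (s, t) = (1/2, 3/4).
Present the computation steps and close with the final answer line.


z_s = -27/64, z_t = 25/8, z_ss = 0, z_st = -9/8, z_tt = 6
E = 4825/4096, F = -675/512, G = 689/64; answer radicand W^2 = 44825/4096
unnormalised second-form numerators: l = 0, m = -9/8, n = 6; L = l/sqrt(44825/4096), and similarly M = m/sqrt(W^2), N = n/sqrt(W^2)

Answer: L = 0, M = -72*sqrt(1793)/8965, N = 384*sqrt(1793)/8965


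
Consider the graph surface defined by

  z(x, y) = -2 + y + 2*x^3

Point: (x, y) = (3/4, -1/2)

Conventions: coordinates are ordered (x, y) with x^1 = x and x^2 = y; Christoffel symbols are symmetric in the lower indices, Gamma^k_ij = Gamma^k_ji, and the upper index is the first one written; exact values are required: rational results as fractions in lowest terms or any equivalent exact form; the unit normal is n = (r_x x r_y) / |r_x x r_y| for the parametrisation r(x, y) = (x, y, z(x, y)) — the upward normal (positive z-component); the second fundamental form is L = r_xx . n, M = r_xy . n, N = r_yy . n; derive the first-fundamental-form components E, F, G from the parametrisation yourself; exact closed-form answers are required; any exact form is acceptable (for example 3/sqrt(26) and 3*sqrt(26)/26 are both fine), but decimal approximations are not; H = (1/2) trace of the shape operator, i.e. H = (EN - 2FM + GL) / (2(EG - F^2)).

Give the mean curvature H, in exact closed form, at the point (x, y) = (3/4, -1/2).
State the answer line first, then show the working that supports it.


Answer: H = 4608*sqrt(857)/734449

z_x = 27/8, z_y = 1, z_xx = 9, z_xy = 0, z_yy = 0
E = 793/64, F = 27/8, G = 2; answer radicand W^2 = 857/64
unnormalised second-form numerators: l = 9, m = 0, n = 0; L = l/sqrt(857/64), and similarly M = m/sqrt(W^2), N = n/sqrt(W^2)
H = (E*n - 2*F*m + G*l) / (2*(EG - F^2)*sqrt(W^2)); E*n - 2*F*m + G*l = 18, EG - F^2 = 857/64, so H = (576/857)/sqrt(857/64)


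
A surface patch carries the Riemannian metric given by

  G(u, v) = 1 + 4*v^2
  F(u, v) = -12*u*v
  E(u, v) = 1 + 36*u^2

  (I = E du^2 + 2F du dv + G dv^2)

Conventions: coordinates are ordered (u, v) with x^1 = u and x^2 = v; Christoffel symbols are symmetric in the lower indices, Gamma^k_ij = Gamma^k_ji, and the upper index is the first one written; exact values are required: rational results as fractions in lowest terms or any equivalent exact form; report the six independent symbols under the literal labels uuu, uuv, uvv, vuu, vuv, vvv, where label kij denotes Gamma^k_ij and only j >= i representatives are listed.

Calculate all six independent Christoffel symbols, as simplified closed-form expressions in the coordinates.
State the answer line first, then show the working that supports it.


Answer: Gamma_uuu = 36*u/(36*u^2 + 4*v^2 + 1), Gamma_uuv = 0, Gamma_uvv = -12*u/(36*u^2 + 4*v^2 + 1), Gamma_vuu = -12*v/(36*u^2 + 4*v^2 + 1), Gamma_vuv = 0, Gamma_vvv = 4*v/(36*u^2 + 4*v^2 + 1)

E = 1 + 36*u^2; F = -12*u*v; G = 1 + 4*v^2
Gamma^k_ij = (1/2) g^{kl} (d_i g_jl + d_j g_il - d_l g_ij), with g^inv = (1/(EG-F^2)) [[G, -F], [-F, E]]
first partials: E_u = 72*u, E_v = 0, F_u = -12*v, F_v = -12*u, G_u = 0, G_v = 8*v
D = EG - F^2 = 1 + 4*v^2 + 36*u^2
expanded: Gamma^u_uu = (G E_u - 2F F_u + F E_v)/(2D), Gamma^u_uv = (G E_v - F G_u)/(2D), Gamma^u_vv = (2G F_v - G G_u - F G_v)/(2D), Gamma^v_uu = (2E F_u - E E_v - F E_u)/(2D), Gamma^v_uv = (E G_u - F E_v)/(2D), Gamma^v_vv = (E G_v - 2F F_v + F G_u)/(2D); substitute and cancel common factors


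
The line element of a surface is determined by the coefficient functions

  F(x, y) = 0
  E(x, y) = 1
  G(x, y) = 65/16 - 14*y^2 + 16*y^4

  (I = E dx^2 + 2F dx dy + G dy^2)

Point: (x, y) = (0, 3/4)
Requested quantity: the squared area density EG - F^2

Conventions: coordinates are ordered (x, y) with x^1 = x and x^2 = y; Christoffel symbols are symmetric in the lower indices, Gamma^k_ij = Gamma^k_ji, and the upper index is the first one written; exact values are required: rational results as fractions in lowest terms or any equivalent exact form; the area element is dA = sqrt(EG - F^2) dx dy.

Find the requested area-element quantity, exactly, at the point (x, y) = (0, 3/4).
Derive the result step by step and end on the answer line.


E = 1, F = 0, G = 5/4; EG - F^2 = 5/4

Answer: EG - F^2 = 5/4


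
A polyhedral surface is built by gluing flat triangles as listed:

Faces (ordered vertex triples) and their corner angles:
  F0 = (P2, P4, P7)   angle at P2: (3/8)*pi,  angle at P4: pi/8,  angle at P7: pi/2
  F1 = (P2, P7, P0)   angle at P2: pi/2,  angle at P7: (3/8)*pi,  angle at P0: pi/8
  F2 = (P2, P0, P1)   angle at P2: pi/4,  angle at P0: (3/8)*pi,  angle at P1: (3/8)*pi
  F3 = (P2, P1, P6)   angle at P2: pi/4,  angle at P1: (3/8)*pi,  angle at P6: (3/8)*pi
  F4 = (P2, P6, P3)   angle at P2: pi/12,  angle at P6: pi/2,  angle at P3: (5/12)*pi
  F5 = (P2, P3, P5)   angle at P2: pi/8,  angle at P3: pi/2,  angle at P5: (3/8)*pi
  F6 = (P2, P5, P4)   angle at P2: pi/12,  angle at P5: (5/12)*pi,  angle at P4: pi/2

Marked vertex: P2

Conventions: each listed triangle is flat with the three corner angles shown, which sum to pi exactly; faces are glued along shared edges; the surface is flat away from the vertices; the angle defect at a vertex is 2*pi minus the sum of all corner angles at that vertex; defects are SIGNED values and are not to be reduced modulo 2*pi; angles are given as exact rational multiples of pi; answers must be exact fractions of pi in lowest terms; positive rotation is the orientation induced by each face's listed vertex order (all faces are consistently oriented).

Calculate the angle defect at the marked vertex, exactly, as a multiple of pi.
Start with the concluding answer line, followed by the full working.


Answer: defect(P2) = pi/3

Sum of corner angles at P2: (5/3)*pi
defect = 2*pi - (5/3)*pi


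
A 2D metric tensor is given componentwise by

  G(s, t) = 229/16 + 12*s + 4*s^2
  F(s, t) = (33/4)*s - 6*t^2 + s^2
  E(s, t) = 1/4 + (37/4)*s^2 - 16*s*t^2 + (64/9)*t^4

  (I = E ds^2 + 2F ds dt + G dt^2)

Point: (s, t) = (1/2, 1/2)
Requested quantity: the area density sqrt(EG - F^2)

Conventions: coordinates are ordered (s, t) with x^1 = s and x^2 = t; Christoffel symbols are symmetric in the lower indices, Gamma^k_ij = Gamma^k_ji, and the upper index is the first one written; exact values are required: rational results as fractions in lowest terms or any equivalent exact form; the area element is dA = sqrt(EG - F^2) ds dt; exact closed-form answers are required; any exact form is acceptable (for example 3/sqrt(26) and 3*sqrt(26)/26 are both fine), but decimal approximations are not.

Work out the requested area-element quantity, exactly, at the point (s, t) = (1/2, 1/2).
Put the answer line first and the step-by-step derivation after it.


Answer: sqrt(EG - F^2) = sqrt(30401)/48

E = 145/144, F = 23/8, G = 341/16; EG - F^2 = 30401/2304


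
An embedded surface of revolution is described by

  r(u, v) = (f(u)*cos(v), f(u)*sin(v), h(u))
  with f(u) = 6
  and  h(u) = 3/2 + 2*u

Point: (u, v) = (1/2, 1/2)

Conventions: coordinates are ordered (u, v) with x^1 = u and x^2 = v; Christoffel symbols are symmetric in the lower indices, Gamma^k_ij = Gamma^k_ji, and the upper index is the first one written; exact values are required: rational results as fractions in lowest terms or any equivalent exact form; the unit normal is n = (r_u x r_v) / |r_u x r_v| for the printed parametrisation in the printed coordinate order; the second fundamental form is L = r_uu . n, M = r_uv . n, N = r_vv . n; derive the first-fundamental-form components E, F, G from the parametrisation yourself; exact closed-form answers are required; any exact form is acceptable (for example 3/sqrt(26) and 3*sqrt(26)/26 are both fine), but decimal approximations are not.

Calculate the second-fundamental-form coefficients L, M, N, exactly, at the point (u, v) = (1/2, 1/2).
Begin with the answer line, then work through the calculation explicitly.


Answer: L = 0, M = 0, N = 6

f = 6, f' = 0, f'' = 0, h' = 2, h'' = 0
E = 4, F = 0, G = 36; answer radicand W^2 = 4
unnormalised second-form numerators: l = 0, m = 0, n = 12; L = l/sqrt(4), and similarly M = m/sqrt(W^2), N = n/sqrt(W^2)


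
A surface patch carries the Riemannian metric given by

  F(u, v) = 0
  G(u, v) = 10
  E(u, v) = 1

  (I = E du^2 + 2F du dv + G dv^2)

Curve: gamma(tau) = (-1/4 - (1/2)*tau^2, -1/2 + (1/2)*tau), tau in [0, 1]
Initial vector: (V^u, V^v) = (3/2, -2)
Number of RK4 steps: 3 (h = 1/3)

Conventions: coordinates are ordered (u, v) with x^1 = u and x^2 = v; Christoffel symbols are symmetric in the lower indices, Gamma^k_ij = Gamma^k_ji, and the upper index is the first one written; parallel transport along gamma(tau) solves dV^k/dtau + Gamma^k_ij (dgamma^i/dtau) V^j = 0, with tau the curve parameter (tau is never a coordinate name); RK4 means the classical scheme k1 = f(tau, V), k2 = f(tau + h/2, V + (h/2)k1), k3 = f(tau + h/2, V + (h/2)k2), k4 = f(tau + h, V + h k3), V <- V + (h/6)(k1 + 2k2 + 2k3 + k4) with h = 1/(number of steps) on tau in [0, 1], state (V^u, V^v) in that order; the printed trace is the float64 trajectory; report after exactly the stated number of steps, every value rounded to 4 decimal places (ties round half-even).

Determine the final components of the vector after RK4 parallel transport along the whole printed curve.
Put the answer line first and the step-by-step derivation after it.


Answer: V^u = 1.5000, V^v = -2.0000

gamma'(tau) = (-tau, 1/2); f(tau, V)^k = -Gamma^k_ij(gamma(tau)) gamma'^i(tau) V^j; h = 1/3; intermediate values shown to 6 dp
curve data and Christoffel symbols at the stage parameters:
  tau = 0.000000: gamma = (-0.250000, -0.500000), gamma' = (0.000000, 0.500000); Gamma_uuu = 0.000000, Gamma_uuv = 0.000000, Gamma_uvv = 0.000000, Gamma_vuu = 0.000000, Gamma_vuv = 0.000000, Gamma_vvv = 0.000000
  tau = 0.166667: gamma = (-0.263889, -0.416667), gamma' = (-0.166667, 0.500000); Gamma_uuu = 0.000000, Gamma_uuv = 0.000000, Gamma_uvv = 0.000000, Gamma_vuu = 0.000000, Gamma_vuv = 0.000000, Gamma_vvv = 0.000000
  tau = 0.333333: gamma = (-0.305556, -0.333333), gamma' = (-0.333333, 0.500000); Gamma_uuu = 0.000000, Gamma_uuv = 0.000000, Gamma_uvv = 0.000000, Gamma_vuu = 0.000000, Gamma_vuv = 0.000000, Gamma_vvv = 0.000000
  tau = 0.500000: gamma = (-0.375000, -0.250000), gamma' = (-0.500000, 0.500000); Gamma_uuu = 0.000000, Gamma_uuv = 0.000000, Gamma_uvv = 0.000000, Gamma_vuu = 0.000000, Gamma_vuv = 0.000000, Gamma_vvv = 0.000000
  tau = 0.666667: gamma = (-0.472222, -0.166667), gamma' = (-0.666667, 0.500000); Gamma_uuu = 0.000000, Gamma_uuv = 0.000000, Gamma_uvv = 0.000000, Gamma_vuu = 0.000000, Gamma_vuv = 0.000000, Gamma_vvv = 0.000000
  tau = 0.833333: gamma = (-0.597222, -0.083333), gamma' = (-0.833333, 0.500000); Gamma_uuu = 0.000000, Gamma_uuv = 0.000000, Gamma_uvv = 0.000000, Gamma_vuu = 0.000000, Gamma_vuv = 0.000000, Gamma_vvv = 0.000000
  tau = 1.000000: gamma = (-0.750000, 0.000000), gamma' = (-1.000000, 0.500000); Gamma_uuu = 0.000000, Gamma_uuv = 0.000000, Gamma_uvv = 0.000000, Gamma_vuu = 0.000000, Gamma_vuv = 0.000000, Gamma_vvv = 0.000000
step 0: V^u = 1.5000, V^v = -2.0000
step 1: k1 = (0.000000, 0.000000), k2 = (0.000000, 0.000000), k3 = (0.000000, 0.000000), k4 = (0.000000, 0.000000); V <- V + (h/6)(k1 + 2k2 + 2k3 + k4): V^u = 1.5000, V^v = -2.0000
step 2: k1 = (0.000000, 0.000000), k2 = (0.000000, 0.000000), k3 = (0.000000, 0.000000), k4 = (0.000000, 0.000000); V <- V + (h/6)(k1 + 2k2 + 2k3 + k4): V^u = 1.5000, V^v = -2.0000
step 3: k1 = (0.000000, 0.000000), k2 = (0.000000, 0.000000), k3 = (0.000000, 0.000000), k4 = (0.000000, 0.000000); V <- V + (h/6)(k1 + 2k2 + 2k3 + k4): V^u = 1.5000, V^v = -2.0000


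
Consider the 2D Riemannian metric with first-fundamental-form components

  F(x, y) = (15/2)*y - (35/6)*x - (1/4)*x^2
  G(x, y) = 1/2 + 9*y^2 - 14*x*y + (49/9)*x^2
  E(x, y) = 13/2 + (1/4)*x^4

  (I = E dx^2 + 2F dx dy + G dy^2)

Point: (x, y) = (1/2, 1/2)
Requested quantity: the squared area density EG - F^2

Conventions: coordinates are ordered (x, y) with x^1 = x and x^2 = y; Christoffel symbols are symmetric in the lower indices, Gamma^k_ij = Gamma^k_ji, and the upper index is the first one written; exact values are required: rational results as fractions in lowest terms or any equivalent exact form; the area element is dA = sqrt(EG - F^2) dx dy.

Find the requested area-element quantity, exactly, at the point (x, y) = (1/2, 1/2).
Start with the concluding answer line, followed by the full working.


Answer: EG - F^2 = 7805/2304

E = 417/64, F = 37/48, G = 11/18; EG - F^2 = 7805/2304


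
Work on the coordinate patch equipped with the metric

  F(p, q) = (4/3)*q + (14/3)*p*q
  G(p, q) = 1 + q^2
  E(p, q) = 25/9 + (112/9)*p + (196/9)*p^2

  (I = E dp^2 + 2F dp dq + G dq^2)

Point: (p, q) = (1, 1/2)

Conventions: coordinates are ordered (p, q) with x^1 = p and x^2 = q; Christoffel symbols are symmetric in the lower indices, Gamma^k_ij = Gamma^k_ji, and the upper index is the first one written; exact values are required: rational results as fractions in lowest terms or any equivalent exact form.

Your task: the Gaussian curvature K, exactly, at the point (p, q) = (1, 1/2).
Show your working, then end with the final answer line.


E = 37, F = 3, G = 5/4, EG - F^2 = 149/4 at the point
E_p = 56, E_q = 0, F_p = 7/3, F_q = 6, G_p = 0, G_q = 1
E_qq = 0, F_pq = 14/3, G_pp = 0
The intrinsic route: Brioschi's K = (det M1 - det M2)/(EG - F^2)^2.
M1 = [[-E_qq/2 + F_pq - G_pp/2, E_p/2, F_p - E_q/2], [F_q - G_p/2, E, F], [G_q/2, F, G]] = [[14/3, 28, 7/3], [6, 37, 3], [1/2, 3, 5/4]]; det M1 = 14/3
M2 = [[0, E_q/2, G_p/2], [E_q/2, E, F], [G_p/2, F, G]] = [[0, 0, 0], [0, 37, 3], [0, 3, 5/4]]; det M2 = 0
det M1 - det M2 = 14/3; K = 14/3 / (149/4)^2 = 224/66603

Answer: K = 224/66603


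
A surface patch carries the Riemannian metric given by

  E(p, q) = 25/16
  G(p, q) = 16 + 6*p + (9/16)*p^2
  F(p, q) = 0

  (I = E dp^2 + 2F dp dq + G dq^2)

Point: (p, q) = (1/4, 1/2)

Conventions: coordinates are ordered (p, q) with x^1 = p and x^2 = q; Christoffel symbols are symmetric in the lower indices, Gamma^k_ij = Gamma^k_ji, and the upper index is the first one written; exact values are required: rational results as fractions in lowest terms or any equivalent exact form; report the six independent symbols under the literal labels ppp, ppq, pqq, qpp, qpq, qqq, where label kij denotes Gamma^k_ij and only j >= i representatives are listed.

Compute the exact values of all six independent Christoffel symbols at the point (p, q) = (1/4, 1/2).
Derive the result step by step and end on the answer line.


E = 25/16, F = 0, G = 4489/256 at the point
E_p = 0, E_q = 0, F_p = 0, F_q = 0, G_p = 201/32, G_q = 0
EG - F^2 = 112225/4096;  g^inv = (4096/112225) * [[4489/256, 0], [0, 25/16]]
first-kind symbols [ij,l] = (1/2)(d_i g_jl + d_j g_il - d_l g_ij): [pp,p] = E_p/2 = 0, [pp,q] = F_p - E_q/2 = 0, [pq,p] = E_q/2 = 0, [pq,q] = G_p/2 = 201/64, [qq,p] = F_q - G_p/2 = -201/64, [qq,q] = G_q/2 = 0
Gamma^p_ij = (G*[ij,p] - F*[ij,q])/(EG - F^2), Gamma^q_ij = (E*[ij,q] - F*[ij,p])/(EG - F^2)

Answer: Gamma_ppp = 0, Gamma_ppq = 0, Gamma_pqq = -201/100, Gamma_qpp = 0, Gamma_qpq = 12/67, Gamma_qqq = 0


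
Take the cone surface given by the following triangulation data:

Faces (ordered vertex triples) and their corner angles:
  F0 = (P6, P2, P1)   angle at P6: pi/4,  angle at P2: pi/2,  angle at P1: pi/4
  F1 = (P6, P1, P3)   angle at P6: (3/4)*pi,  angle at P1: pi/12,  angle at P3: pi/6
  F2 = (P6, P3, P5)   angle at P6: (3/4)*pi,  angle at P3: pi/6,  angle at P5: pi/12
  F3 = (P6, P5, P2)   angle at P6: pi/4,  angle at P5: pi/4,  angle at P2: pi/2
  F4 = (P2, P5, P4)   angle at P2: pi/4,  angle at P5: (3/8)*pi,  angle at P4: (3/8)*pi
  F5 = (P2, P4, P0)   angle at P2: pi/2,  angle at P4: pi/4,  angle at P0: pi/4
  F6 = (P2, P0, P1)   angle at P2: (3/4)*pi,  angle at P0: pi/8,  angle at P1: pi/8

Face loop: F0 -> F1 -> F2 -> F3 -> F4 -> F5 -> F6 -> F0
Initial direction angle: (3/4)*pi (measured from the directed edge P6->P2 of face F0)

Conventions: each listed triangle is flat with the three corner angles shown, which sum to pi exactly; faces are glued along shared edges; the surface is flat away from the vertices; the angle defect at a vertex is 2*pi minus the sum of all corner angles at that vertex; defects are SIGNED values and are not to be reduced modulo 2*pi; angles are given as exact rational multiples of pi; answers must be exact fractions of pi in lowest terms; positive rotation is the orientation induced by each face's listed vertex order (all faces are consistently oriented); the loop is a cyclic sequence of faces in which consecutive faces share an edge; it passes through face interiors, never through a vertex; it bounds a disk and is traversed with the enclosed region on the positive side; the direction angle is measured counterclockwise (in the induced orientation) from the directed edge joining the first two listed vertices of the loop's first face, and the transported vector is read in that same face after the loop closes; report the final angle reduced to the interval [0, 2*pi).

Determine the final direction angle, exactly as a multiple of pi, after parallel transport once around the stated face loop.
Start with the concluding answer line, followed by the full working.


Answer: final direction angle = pi/4

enclosed vertex P2: corner angles sum to (5/2)*pi, defect = 2*pi - (5/2)*pi = -pi/2
enclosed vertex P6: corner angles sum to 2*pi, defect = 2*pi - 2*pi = 0
adding the enclosed defects to the starting angle (mod 2*pi, induced orientation) gives the holonomy
final angle = (3/4)*pi - pi/2 = pi/4 (mod 2*pi)
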